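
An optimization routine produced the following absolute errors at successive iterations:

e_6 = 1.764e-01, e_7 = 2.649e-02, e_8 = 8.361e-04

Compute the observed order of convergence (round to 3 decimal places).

p ≈ ln(e_8/e_7) / ln(e_7/e_6)
  = ln(8.361e-04/2.649e-02) / ln(2.649e-02/1.764e-01)
  = ln(0.0315629) / ln(0.15017)
  = -3.455773 / -1.895987 ≈ 1.822678

1.823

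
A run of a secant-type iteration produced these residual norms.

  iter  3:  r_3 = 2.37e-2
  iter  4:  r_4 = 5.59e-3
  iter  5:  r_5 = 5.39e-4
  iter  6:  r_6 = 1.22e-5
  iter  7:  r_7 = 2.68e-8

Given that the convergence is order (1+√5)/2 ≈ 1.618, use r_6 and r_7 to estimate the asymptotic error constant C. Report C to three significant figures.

2.39

C ≈ r_7 / r_6^1.618
  = 2.68e-8 / (1.22e-5)^1.618
  = 2.68e-8 / 1.12132e-08 ≈ 2.39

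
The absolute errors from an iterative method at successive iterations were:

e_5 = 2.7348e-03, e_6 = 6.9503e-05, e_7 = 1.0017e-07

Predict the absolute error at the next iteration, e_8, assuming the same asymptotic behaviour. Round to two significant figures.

First estimate the order: p ≈ ln(e_7/e_6) / ln(e_6/e_5) = ln(1.0017e-07/6.9503e-05)/ln(6.9503e-05/2.7348e-03) = ln(0.00144123)/ln(0.0254143) ≈ 1.7814.
Then e_8 ≈ e_7·(e_7/e_6)^p = 1.0017e-07·(0.00144123)^1.7814 = 1.0017e-07·8.68095e-06 ≈ 8.696e-13.

8.7e-13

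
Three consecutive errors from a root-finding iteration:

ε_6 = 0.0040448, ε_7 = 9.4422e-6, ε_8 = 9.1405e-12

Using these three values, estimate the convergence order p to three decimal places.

p ≈ ln(ε_8/ε_7) / ln(ε_7/ε_6)
  = ln(9.1405e-12/9.4422e-6) / ln(9.4422e-6/0.0040448)
  = ln(9.68048e-07) / ln(0.0023344)
  = -13.847984 / -6.060000 ≈ 2.285146

2.285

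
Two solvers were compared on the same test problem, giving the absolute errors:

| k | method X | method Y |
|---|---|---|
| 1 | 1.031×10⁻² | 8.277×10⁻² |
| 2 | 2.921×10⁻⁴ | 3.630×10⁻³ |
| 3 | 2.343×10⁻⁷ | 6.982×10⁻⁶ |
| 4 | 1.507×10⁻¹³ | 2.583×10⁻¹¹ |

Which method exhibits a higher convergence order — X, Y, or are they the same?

same

Method X: p ≈ ln(1.507×10⁻¹³/2.343×10⁻⁷)/ln(2.343×10⁻⁷/2.921×10⁻⁴) ≈ 2.00.
Method Y: p ≈ ln(2.583×10⁻¹¹/6.982×10⁻⁶)/ln(6.982×10⁻⁶/3.630×10⁻³) ≈ 2.00.
Both orders ≈ 2.0 — effectively the same.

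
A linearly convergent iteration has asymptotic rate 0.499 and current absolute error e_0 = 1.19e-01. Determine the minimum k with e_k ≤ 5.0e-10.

28

After k steps, e_k ≈ 1.19e-01·0.499^k.
Need 0.499^k ≤ 5.0e-10/1.19e-01 = 4.20168e-09.
k ≥ ln(4.20168e-09)/ln(0.499) = -19.2878/-0.69515 = 27.746.
Smallest integer k = 28.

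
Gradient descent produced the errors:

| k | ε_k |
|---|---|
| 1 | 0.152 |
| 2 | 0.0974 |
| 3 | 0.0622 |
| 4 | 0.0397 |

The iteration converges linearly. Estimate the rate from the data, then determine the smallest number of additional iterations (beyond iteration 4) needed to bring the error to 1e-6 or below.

Rate ρ ≈ ε_4/ε_3 = 0.0397/0.0622 = 0.6383.
After j more steps, ε_{4+j} ≈ 0.0397·ρ^j; need ρ^j ≤ 1e-6/0.0397 = 2.51889e-05.
j ≥ ln(2.51889e-05)/ln(0.6383) = -10.5891/-0.44895 = 23.586.
So 24 more iterations are needed.

24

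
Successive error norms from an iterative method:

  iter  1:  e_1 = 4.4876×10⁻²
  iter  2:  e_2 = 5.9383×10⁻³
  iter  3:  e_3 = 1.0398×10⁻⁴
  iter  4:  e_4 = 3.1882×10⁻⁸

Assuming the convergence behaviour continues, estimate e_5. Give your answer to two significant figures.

First estimate the order: p ≈ ln(e_4/e_3) / ln(e_3/e_2) = ln(3.1882×10⁻⁸/1.0398×10⁻⁴)/ln(1.0398×10⁻⁴/5.9383×10⁻³) = ln(0.000306617)/ln(0.0175101) ≈ 2.0000.
Then e_5 ≈ e_4·(e_4/e_3)^p = 3.1882×10⁻⁸·(0.000306617)^2.0000 = 3.1882×10⁻⁸·9.4014e-08 ≈ 2.997e-15.

3.0e-15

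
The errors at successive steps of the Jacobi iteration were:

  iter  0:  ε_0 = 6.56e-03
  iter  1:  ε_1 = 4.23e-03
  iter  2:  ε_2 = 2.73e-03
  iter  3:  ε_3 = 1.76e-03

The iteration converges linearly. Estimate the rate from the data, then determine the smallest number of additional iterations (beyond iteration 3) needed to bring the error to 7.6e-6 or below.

13

Rate ρ ≈ ε_3/ε_2 = 1.76e-03/2.73e-03 = 0.6447.
After j more steps, ε_{3+j} ≈ 1.76e-03·ρ^j; need ρ^j ≤ 7.6e-6/1.76e-03 = 0.00431818.
j ≥ ln(0.00431818)/ln(0.6447) = -5.4449/-0.43897 = 12.404.
So 13 more iterations are needed.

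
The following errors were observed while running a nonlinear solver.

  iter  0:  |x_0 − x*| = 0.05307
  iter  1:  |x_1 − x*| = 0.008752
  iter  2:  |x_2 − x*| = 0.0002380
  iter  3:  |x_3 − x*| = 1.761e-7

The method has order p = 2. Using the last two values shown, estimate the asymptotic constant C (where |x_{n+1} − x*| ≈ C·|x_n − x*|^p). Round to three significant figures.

C ≈ |x_3 − x*| / |x_2 − x*|^2
  = 1.761e-7 / (0.0002380)^2
  = 1.761e-7 / 5.6644e-08 ≈ 3.1089

3.11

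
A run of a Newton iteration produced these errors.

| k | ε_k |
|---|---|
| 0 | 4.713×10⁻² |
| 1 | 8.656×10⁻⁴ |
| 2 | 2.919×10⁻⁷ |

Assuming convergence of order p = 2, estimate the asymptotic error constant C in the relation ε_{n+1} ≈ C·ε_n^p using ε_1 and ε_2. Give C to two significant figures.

C ≈ ε_2 / ε_1^2
  = 2.919×10⁻⁷ / (8.656×10⁻⁴)^2
  = 2.919×10⁻⁷ / 7.49263e-07 ≈ 0.38958

0.39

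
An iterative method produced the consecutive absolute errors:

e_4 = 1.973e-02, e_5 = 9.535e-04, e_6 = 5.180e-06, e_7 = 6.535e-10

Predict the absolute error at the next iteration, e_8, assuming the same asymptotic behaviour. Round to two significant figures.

First estimate the order: p ≈ ln(e_7/e_6) / ln(e_6/e_5) = ln(6.535e-10/5.180e-06)/ln(5.180e-06/9.535e-04) = ln(0.000126158)/ln(0.00543262) ≈ 1.7215.
Then e_8 ≈ e_7·(e_7/e_6)^p = 6.535e-10·(0.000126158)^1.7215 = 6.535e-10·1.93966e-07 ≈ 1.268e-16.

1.3e-16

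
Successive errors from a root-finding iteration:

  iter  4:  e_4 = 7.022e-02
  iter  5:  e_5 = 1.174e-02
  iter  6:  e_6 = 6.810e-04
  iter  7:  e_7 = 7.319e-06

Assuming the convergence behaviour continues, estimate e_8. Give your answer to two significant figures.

5.4e-9

First estimate the order: p ≈ ln(e_7/e_6) / ln(e_6/e_5) = ln(7.319e-06/6.810e-04)/ln(6.810e-04/1.174e-02) = ln(0.0107474)/ln(0.0580068) ≈ 1.5921.
Then e_8 ≈ e_7·(e_7/e_6)^p = 7.319e-06·(0.0107474)^1.5921 = 7.319e-06·0.000733902 ≈ 5.371e-09.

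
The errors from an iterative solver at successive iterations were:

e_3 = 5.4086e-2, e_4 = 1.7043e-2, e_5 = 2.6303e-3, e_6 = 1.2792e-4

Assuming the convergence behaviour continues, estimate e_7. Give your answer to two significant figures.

9.6e-7

First estimate the order: p ≈ ln(e_6/e_5) / ln(e_5/e_4) = ln(1.2792e-4/2.6303e-3)/ln(2.6303e-3/1.7043e-2) = ln(0.0486332)/ln(0.154333) ≈ 1.6180.
Then e_7 ≈ e_6·(e_6/e_5)^p = 1.2792e-4·(0.0486332)^1.6180 = 1.2792e-4·0.00750684 ≈ 9.603e-07.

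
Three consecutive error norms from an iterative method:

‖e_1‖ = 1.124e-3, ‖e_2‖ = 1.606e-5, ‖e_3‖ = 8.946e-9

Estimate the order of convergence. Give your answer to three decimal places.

1.764

p ≈ ln(‖e_3‖/‖e_2‖) / ln(‖e_2‖/‖e_1‖)
  = ln(8.946e-9/1.606e-5) / ln(1.606e-5/1.124e-3)
  = ln(0.000557036) / ln(0.0142883)
  = -7.492881 / -4.248314 ≈ 1.763731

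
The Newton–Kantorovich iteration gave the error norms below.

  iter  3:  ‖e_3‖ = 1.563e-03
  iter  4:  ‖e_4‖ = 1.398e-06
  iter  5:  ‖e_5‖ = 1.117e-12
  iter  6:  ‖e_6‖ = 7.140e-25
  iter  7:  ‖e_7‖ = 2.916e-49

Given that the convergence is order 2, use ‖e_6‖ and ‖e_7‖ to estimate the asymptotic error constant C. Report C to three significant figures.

C ≈ ‖e_7‖ / ‖e_6‖^2
  = 2.916e-49 / (7.140e-25)^2
  = 2.916e-49 / 5.09796e-49 ≈ 0.57199

0.572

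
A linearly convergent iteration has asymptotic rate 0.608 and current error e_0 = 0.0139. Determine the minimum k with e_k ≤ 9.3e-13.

48

After k steps, e_k ≈ 0.0139·0.608^k.
Need 0.608^k ≤ 9.3e-13/0.0139 = 6.69065e-11.
k ≥ ln(6.69065e-11)/ln(0.608) = -23.4277/-0.49758 = 47.083.
Smallest integer k = 48.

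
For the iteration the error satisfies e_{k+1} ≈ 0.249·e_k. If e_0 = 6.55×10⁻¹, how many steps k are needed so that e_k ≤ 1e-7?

12

After k steps, e_k ≈ 6.55×10⁻¹·0.249^k.
Need 0.249^k ≤ 1e-7/6.55×10⁻¹ = 1.52672e-07.
k ≥ ln(1.52672e-07)/ln(0.249) = -15.6950/-1.39030 = 11.289.
Smallest integer k = 12.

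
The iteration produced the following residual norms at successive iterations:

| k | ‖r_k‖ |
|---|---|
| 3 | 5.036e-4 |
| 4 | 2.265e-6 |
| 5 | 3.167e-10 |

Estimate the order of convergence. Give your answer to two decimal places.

p ≈ ln(‖r_5‖/‖r_4‖) / ln(‖r_4‖/‖r_3‖)
  = ln(3.167e-10/2.265e-6) / ln(2.265e-6/5.036e-4)
  = ln(0.000139823) / ln(0.00449762)
  = -8.87513 / -5.40421 ≈ 1.64226

1.64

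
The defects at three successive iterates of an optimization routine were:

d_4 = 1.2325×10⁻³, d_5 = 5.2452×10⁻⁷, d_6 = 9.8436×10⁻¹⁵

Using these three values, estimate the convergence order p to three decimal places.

p ≈ ln(d_6/d_5) / ln(d_5/d_4)
  = ln(9.8436×10⁻¹⁵/5.2452×10⁻⁷) / ln(5.2452×10⁻⁷/1.2325×10⁻³)
  = ln(1.87669e-08) / ln(0.000425574)
  = -17.791171 / -7.762072 ≈ 2.292065

2.292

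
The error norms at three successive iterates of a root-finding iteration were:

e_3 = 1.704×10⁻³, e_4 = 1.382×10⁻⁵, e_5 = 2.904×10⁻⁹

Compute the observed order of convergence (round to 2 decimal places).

1.76

p ≈ ln(e_5/e_4) / ln(e_4/e_3)
  = ln(2.904×10⁻⁹/1.382×10⁻⁵) / ln(1.382×10⁻⁵/1.704×10⁻³)
  = ln(0.00021013) / ln(0.00811033)
  = -8.46778 / -4.81462 ≈ 1.75876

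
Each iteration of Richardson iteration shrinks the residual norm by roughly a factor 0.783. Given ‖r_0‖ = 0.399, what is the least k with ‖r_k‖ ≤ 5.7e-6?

After k steps, ‖r_k‖ ≈ 0.399·0.783^k.
Need 0.783^k ≤ 5.7e-6/0.399 = 1.42857e-05.
k ≥ ln(1.42857e-05)/ln(0.783) = -11.1563/-0.24462 = 45.607.
Smallest integer k = 46.

46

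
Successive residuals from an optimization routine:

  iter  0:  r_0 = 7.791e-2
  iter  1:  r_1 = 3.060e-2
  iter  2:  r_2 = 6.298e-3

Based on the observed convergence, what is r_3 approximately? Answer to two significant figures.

4.3e-4

First estimate the order: p ≈ ln(r_2/r_1) / ln(r_1/r_0) = ln(6.298e-3/3.060e-2)/ln(3.060e-2/7.791e-2) = ln(0.205817)/ln(0.392761) ≈ 1.6915.
Then r_3 ≈ r_2·(r_2/r_1)^p = 6.298e-3·(0.205817)^1.6915 = 6.298e-3·0.0689848 ≈ 0.0004345.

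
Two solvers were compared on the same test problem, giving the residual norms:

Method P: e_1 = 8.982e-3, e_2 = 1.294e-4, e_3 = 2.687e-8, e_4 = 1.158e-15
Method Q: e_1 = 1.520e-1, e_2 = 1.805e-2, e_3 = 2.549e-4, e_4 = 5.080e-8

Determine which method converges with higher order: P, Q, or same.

Method P: p ≈ ln(1.158e-15/2.687e-8)/ln(2.687e-8/1.294e-4) ≈ 2.00.
Method Q: p ≈ ln(5.080e-8/2.549e-4)/ln(2.549e-4/1.805e-2) ≈ 2.00.
Both orders ≈ 2.0 — effectively the same.

same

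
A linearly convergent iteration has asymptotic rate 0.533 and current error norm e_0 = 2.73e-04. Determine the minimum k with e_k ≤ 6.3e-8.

14

After k steps, e_k ≈ 2.73e-04·0.533^k.
Need 0.533^k ≤ 6.3e-8/2.73e-04 = 0.000230769.
k ≥ ln(0.000230769)/ln(0.533) = -8.3741/-0.62923 = 13.308.
Smallest integer k = 14.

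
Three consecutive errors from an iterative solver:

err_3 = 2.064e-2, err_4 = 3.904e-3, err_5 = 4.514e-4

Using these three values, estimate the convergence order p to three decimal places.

1.296

p ≈ ln(err_5/err_4) / ln(err_4/err_3)
  = ln(4.514e-4/3.904e-3) / ln(3.904e-3/2.064e-2)
  = ln(0.115625) / ln(0.189147)
  = -2.157403 / -1.665231 ≈ 1.295558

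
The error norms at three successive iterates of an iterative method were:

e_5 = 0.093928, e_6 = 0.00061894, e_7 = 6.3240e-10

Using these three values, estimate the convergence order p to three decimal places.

2.747

p ≈ ln(e_7/e_6) / ln(e_6/e_5)
  = ln(6.3240e-10/0.00061894) / ln(0.00061894/0.093928)
  = ln(1.02175e-06) / ln(0.00658952)
  = -13.793994 / -5.022275 ≈ 2.746563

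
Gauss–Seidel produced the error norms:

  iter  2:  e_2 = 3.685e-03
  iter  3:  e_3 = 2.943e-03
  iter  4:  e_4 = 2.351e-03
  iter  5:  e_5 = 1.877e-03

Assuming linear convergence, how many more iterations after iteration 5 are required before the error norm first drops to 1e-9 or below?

Rate ρ ≈ e_5/e_4 = 1.877e-03/2.351e-03 = 0.7984.
After j more steps, e_{5+j} ≈ 1.877e-03·ρ^j; need ρ^j ≤ 1e-9/1.877e-03 = 5.32765e-07.
j ≥ ln(5.32765e-07)/ln(0.7984) = -14.4452/-0.22515 = 64.158.
So 65 more iterations are needed.

65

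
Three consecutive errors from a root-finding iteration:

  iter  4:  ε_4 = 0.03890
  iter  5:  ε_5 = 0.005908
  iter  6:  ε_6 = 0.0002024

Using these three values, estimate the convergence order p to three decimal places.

p ≈ ln(ε_6/ε_5) / ln(ε_5/ε_4)
  = ln(0.0002024/0.005908) / ln(0.005908/0.03890)
  = ln(0.0342586) / ln(0.151877)
  = -3.373818 / -1.884684 ≈ 1.790124

1.790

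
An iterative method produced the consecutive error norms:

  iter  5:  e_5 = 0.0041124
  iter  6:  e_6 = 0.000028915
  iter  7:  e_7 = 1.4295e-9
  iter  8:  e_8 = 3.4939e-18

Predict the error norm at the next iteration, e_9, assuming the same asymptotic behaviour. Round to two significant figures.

First estimate the order: p ≈ ln(e_8/e_7) / ln(e_7/e_6) = ln(3.4939e-18/1.4295e-9)/ln(1.4295e-9/0.000028915) = ln(2.44414e-09)/ln(4.9438e-05) ≈ 2.0000.
Then e_9 ≈ e_8·(e_8/e_7)^p = 3.4939e-18·(2.44414e-09)^2.0000 = 3.4939e-18·5.97382e-18 ≈ 2.087e-35.

2.1e-35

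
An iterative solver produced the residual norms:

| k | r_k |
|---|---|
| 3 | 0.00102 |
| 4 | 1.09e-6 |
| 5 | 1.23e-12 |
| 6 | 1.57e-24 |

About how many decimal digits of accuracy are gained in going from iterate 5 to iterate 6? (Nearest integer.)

Digits gained ≈ log₁₀(r_5/r_6) = log₁₀(1.23e-12/1.57e-24) = log₁₀(7.83439e+11) ≈ 11.894.

12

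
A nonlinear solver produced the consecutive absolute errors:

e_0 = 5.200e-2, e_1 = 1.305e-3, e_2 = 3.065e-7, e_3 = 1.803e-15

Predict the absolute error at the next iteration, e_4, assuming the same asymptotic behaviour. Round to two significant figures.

3.9e-34

First estimate the order: p ≈ ln(e_3/e_2) / ln(e_2/e_1) = ln(1.803e-15/3.065e-7)/ln(3.065e-7/1.305e-3) = ln(5.88254e-09)/ln(0.000234866) ≈ 2.2678.
Then e_4 ≈ e_3·(e_3/e_2)^p = 1.803e-15·(5.88254e-09)^2.2678 = 1.803e-15·2.16281e-19 ≈ 3.9e-34.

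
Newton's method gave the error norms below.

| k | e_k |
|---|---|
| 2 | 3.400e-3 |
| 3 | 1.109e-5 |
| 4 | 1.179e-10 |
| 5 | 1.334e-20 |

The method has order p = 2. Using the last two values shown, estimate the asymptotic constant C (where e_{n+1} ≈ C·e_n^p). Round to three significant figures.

C ≈ e_5 / e_4^2
  = 1.334e-20 / (1.179e-10)^2
  = 1.334e-20 / 1.39004e-20 ≈ 0.95968

0.960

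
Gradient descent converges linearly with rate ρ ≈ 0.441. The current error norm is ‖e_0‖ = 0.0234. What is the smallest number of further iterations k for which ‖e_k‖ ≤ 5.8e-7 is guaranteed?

After k steps, ‖e_k‖ ≈ 0.0234·0.441^k.
Need 0.441^k ≤ 5.8e-7/0.0234 = 2.47863e-05.
k ≥ ln(2.47863e-05)/ln(0.441) = -10.6052/-0.81871 = 12.954.
Smallest integer k = 13.

13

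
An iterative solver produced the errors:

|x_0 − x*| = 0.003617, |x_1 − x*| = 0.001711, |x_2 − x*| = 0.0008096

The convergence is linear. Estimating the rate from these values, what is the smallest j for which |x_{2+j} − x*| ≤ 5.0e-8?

13

Rate ρ ≈ |x_2 − x*|/|x_1 − x*| = 0.0008096/0.001711 = 0.4732.
After j more steps, |x_{2+j} − x*| ≈ 0.0008096·ρ^j; need ρ^j ≤ 5.0e-8/0.0008096 = 6.17589e-05.
j ≥ ln(6.17589e-05)/ln(0.4732) = -9.6923/-0.74824 = 12.953.
So 13 more iterations are needed.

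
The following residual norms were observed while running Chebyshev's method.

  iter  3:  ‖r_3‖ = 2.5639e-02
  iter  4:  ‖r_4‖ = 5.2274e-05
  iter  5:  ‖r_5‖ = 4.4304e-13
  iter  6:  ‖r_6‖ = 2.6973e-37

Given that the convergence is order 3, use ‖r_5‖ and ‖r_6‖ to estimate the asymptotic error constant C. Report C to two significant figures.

C ≈ ‖r_6‖ / ‖r_5‖^3
  = 2.6973e-37 / (4.4304e-13)^3
  = 2.6973e-37 / 8.69619e-38 ≈ 3.1017

3.1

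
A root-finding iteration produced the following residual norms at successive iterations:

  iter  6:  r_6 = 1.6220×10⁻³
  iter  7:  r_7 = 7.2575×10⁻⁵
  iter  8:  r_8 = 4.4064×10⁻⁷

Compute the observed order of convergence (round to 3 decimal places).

1.643

p ≈ ln(r_8/r_7) / ln(r_7/r_6)
  = ln(4.4064×10⁻⁷/7.2575×10⁻⁵) / ln(7.2575×10⁻⁵/1.6220×10⁻³)
  = ln(0.00607151) / ln(0.0447441)
  = -5.104148 / -3.106796 ≈ 1.642898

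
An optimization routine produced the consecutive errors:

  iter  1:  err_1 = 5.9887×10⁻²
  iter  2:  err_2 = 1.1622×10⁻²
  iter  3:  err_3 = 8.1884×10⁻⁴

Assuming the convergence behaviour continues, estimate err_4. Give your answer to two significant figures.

1.1e-5

First estimate the order: p ≈ ln(err_3/err_2) / ln(err_2/err_1) = ln(8.1884×10⁻⁴/1.1622×10⁻²)/ln(1.1622×10⁻²/5.9887×10⁻²) = ln(0.070456)/ln(0.194065) ≈ 1.6180.
Then err_4 ≈ err_3·(err_3/err_2)^p = 8.1884×10⁻⁴·(0.070456)^1.6180 = 8.1884×10⁻⁴·0.0136751 ≈ 1.12e-05.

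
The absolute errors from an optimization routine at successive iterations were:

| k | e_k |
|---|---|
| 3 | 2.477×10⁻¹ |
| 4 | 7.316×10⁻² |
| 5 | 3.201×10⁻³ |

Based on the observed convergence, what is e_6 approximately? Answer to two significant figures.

1.0e-6

First estimate the order: p ≈ ln(e_5/e_4) / ln(e_4/e_3) = ln(3.201×10⁻³/7.316×10⁻²)/ln(7.316×10⁻²/2.477×10⁻¹) = ln(0.0437534)/ln(0.295357) ≈ 2.5658.
Then e_6 ≈ e_5·(e_5/e_4)^p = 3.201×10⁻³·(0.0437534)^2.5658 = 3.201×10⁻³·0.000325918 ≈ 1.043e-06.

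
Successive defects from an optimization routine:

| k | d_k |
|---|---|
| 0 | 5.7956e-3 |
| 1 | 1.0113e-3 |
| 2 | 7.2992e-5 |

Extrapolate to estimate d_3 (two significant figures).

First estimate the order: p ≈ ln(d_2/d_1) / ln(d_1/d_0) = ln(7.2992e-5/1.0113e-3)/ln(1.0113e-3/5.7956e-3) = ln(0.0721764)/ln(0.174494) ≈ 1.5056.
Then d_3 ≈ d_2·(d_2/d_1)^p = 7.2992e-5·(0.0721764)^1.5056 = 7.2992e-5·0.0191073 ≈ 1.395e-06.

1.4e-6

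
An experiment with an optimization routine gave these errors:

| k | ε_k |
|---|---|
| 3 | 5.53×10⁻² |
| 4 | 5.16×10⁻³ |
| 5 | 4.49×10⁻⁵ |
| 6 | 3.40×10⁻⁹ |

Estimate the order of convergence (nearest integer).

2

Consecutive ratios: ε_6/ε_5 = 3.40×10⁻⁹/4.49×10⁻⁵ = 7.57238e-05, ε_5/ε_4 = 4.49×10⁻⁵/5.16×10⁻³ = 0.00870155.
p ≈ ln(7.57238e-05)/ln(0.00870155) = -9.4884/-4.7443 ≈ 2.00.
So the convergence is quadratic (order 2).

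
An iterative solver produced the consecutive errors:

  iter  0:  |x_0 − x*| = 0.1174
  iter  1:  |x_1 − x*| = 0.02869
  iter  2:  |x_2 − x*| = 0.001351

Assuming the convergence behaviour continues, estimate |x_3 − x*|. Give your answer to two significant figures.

1.8e-6

First estimate the order: p ≈ ln(|x_2 − x*|/|x_1 − x*|) / ln(|x_1 − x*|/|x_0 − x*|) = ln(0.001351/0.02869)/ln(0.02869/0.1174) = ln(0.0470896)/ln(0.244378) ≈ 2.1686.
Then |x_3 − x*| ≈ |x_2 − x*|·(|x_2 − x*|/|x_1 − x*|)^p = 0.001351·(0.0470896)^2.1686 = 0.001351·0.00132466 ≈ 1.79e-06.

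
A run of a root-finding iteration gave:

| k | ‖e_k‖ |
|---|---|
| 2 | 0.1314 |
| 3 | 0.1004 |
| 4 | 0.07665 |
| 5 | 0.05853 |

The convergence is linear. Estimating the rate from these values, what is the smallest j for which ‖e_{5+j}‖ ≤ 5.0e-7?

Rate ρ ≈ ‖e_5‖/‖e_4‖ = 0.05853/0.07665 = 0.7636.
After j more steps, ‖e_{5+j}‖ ≈ 0.05853·ρ^j; need ρ^j ≤ 5.0e-7/0.05853 = 8.54263e-06.
j ≥ ln(8.54263e-06)/ln(0.7636) = -11.6704/-0.26971 = 43.270.
So 44 more iterations are needed.

44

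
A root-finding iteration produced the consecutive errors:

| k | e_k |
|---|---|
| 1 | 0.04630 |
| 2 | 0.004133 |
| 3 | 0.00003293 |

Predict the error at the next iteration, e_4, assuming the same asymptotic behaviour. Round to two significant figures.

First estimate the order: p ≈ ln(e_3/e_2) / ln(e_2/e_1) = ln(0.00003293/0.004133)/ln(0.004133/0.04630) = ln(0.00796758)/ln(0.0892657) ≈ 2.0000.
Then e_4 ≈ e_3·(e_3/e_2)^p = 0.00003293·(0.00796758)^2.0000 = 0.00003293·6.34823e-05 ≈ 2.09e-09.

2.1e-9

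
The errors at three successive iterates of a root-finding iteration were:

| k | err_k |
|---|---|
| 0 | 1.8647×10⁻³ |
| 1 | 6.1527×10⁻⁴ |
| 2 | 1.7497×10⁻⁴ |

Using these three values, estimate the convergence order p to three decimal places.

1.134

p ≈ ln(err_2/err_1) / ln(err_1/err_0)
  = ln(1.7497×10⁻⁴/6.1527×10⁻⁴) / ln(6.1527×10⁻⁴/1.8647×10⁻³)
  = ln(0.284379) / ln(0.329957)
  = -1.257447 / -1.108793 ≈ 1.134068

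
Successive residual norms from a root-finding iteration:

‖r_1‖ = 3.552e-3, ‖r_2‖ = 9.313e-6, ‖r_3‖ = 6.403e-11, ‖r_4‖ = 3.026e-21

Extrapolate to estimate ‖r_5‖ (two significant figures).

6.8e-42

First estimate the order: p ≈ ln(‖r_4‖/‖r_3‖) / ln(‖r_3‖/‖r_2‖) = ln(3.026e-21/6.403e-11)/ln(6.403e-11/9.313e-6) = ln(4.72591e-11)/ln(6.87534e-06) ≈ 2.0000.
Then ‖r_5‖ ≈ ‖r_4‖·(‖r_4‖/‖r_3‖)^p = 3.026e-21·(4.72591e-11)^2.0000 = 3.026e-21·2.23342e-21 ≈ 6.758e-42.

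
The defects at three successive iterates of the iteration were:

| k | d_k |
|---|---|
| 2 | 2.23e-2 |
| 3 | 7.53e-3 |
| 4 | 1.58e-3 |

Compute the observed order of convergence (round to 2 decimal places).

1.44

p ≈ ln(d_4/d_3) / ln(d_3/d_2)
  = ln(1.58e-3/7.53e-3) / ln(7.53e-3/2.23e-2)
  = ln(0.209827) / ln(0.337668)
  = -1.56147 / -1.08569 ≈ 1.43823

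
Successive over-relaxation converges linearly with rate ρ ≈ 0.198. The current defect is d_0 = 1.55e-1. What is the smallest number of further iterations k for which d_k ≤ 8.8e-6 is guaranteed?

After k steps, d_k ≈ 1.55e-1·0.198^k.
Need 0.198^k ≤ 8.8e-6/1.55e-1 = 5.67742e-05.
k ≥ ln(5.67742e-05)/ln(0.198) = -9.7764/-1.61949 = 6.037.
Smallest integer k = 7.

7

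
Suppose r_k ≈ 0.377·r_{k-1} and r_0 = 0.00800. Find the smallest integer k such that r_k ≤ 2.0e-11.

After k steps, r_k ≈ 0.00800·0.377^k.
Need 0.377^k ≤ 2.0e-11/0.00800 = 2.5e-09.
k ≥ ln(2.5e-09)/ln(0.377) = -19.8070/-0.97551 = 20.304.
Smallest integer k = 21.

21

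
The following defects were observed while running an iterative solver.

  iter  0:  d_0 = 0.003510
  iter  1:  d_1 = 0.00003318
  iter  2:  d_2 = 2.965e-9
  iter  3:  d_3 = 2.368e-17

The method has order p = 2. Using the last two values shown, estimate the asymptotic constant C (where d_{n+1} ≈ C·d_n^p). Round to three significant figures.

2.69

C ≈ d_3 / d_2^2
  = 2.368e-17 / (2.965e-9)^2
  = 2.368e-17 / 8.79122e-18 ≈ 2.6936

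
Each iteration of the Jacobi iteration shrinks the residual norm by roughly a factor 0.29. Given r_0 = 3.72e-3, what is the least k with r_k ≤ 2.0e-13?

20

After k steps, r_k ≈ 3.72e-3·0.29^k.
Need 0.29^k ≤ 2.0e-13/3.72e-3 = 5.37634e-11.
k ≥ ln(5.37634e-11)/ln(0.29) = -23.6464/-1.23787 = 19.102.
Smallest integer k = 20.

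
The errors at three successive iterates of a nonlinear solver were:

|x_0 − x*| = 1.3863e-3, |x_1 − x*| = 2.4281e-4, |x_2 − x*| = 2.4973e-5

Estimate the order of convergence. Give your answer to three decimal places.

1.306

p ≈ ln(|x_2 − x*|/|x_1 − x*|) / ln(|x_1 − x*|/|x_0 − x*|)
  = ln(2.4973e-5/2.4281e-4) / ln(2.4281e-4/1.3863e-3)
  = ln(0.10285) / ln(0.17515)
  = -2.274484 / -1.742113 ≈ 1.305589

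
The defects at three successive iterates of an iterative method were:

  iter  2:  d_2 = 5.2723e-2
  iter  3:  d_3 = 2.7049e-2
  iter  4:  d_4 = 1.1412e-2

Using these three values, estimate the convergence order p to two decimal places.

p ≈ ln(d_4/d_3) / ln(d_3/d_2)
  = ln(1.1412e-2/2.7049e-2) / ln(2.7049e-2/5.2723e-2)
  = ln(0.421901) / ln(0.51304)
  = -0.86298 / -0.66740 ≈ 1.29305

1.29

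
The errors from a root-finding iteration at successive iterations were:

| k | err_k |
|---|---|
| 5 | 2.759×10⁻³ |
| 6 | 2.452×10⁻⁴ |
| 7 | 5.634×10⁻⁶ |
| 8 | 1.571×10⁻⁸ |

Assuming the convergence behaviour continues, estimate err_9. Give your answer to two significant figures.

1.6e-12

First estimate the order: p ≈ ln(err_8/err_7) / ln(err_7/err_6) = ln(1.571×10⁻⁸/5.634×10⁻⁶)/ln(5.634×10⁻⁶/2.452×10⁻⁴) = ln(0.00278843)/ln(0.0229772) ≈ 1.5589.
Then err_9 ≈ err_8·(err_8/err_7)^p = 1.571×10⁻⁸·(0.00278843)^1.5589 = 1.571×10⁻⁸·0.000104129 ≈ 1.636e-12.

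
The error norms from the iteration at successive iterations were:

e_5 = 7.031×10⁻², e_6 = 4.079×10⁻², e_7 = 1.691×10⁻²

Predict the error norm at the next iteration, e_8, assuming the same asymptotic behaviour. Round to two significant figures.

First estimate the order: p ≈ ln(e_7/e_6) / ln(e_6/e_5) = ln(1.691×10⁻²/4.079×10⁻²)/ln(4.079×10⁻²/7.031×10⁻²) = ln(0.414562)/ln(0.580145) ≈ 1.6172.
Then e_8 ≈ e_7·(e_7/e_6)^p = 1.691×10⁻²·(0.414562)^1.6172 = 1.691×10⁻²·0.24075 ≈ 0.004071.

4.1e-3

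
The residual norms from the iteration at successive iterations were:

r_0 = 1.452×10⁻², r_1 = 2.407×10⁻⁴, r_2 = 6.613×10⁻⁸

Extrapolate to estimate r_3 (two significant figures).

First estimate the order: p ≈ ln(r_2/r_1) / ln(r_1/r_0) = ln(6.613×10⁻⁸/2.407×10⁻⁴)/ln(2.407×10⁻⁴/1.452×10⁻²) = ln(0.00027474)/ln(0.0165771) ≈ 2.0001.
Then r_3 ≈ r_2·(r_2/r_1)^p = 6.613×10⁻⁸·(0.00027474)^2.0001 = 6.613×10⁻⁸·7.54202e-08 ≈ 4.988e-15.

5.0e-15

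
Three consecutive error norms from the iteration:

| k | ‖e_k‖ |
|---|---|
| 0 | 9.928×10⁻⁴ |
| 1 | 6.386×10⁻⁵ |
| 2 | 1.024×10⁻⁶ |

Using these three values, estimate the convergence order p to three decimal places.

1.506

p ≈ ln(‖e_2‖/‖e_1‖) / ln(‖e_1‖/‖e_0‖)
  = ln(1.024×10⁻⁶/6.386×10⁻⁵) / ln(6.386×10⁻⁵/9.928×10⁻⁴)
  = ln(0.0160351) / ln(0.0643231)
  = -4.132975 / -2.743836 ≈ 1.506276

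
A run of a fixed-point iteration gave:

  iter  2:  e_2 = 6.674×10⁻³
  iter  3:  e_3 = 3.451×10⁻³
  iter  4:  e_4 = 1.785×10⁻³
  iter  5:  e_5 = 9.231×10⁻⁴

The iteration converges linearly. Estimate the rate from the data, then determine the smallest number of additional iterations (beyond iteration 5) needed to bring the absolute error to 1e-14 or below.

Rate ρ ≈ e_5/e_4 = 9.231×10⁻⁴/1.785×10⁻³ = 0.5171.
After j more steps, e_{5+j} ≈ 9.231×10⁻⁴·ρ^j; need ρ^j ≤ 1e-14/9.231×10⁻⁴ = 1.08331e-11.
j ≥ ln(1.08331e-11)/ln(0.5171) = -25.2484/-0.65952 = 38.283.
So 39 more iterations are needed.

39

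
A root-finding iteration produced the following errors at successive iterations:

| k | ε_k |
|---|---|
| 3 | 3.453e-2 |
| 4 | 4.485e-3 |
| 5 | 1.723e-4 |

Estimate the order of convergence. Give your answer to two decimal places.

1.60

p ≈ ln(ε_5/ε_4) / ln(ε_4/ε_3)
  = ln(1.723e-4/4.485e-3) / ln(4.485e-3/3.453e-2)
  = ln(0.0384169) / ln(0.129887)
  = -3.25926 / -2.04109 ≈ 1.59682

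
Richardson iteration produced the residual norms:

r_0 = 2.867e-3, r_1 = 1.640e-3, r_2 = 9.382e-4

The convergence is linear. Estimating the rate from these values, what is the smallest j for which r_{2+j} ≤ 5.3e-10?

26

Rate ρ ≈ r_2/r_1 = 9.382e-4/1.640e-3 = 0.5721.
After j more steps, r_{2+j} ≈ 9.382e-4·ρ^j; need ρ^j ≤ 5.3e-10/9.382e-4 = 5.64912e-07.
j ≥ ln(5.64912e-07)/ln(0.5721) = -14.3866/-0.55844 = 25.762.
So 26 more iterations are needed.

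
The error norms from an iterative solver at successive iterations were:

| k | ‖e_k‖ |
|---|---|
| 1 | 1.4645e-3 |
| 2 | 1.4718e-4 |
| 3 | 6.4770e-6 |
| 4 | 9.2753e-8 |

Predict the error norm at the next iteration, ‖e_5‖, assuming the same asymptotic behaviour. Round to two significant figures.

First estimate the order: p ≈ ln(‖e_4‖/‖e_3‖) / ln(‖e_3‖/‖e_2‖) = ln(9.2753e-8/6.4770e-6)/ln(6.4770e-6/1.4718e-4) = ln(0.0143204)/ln(0.0440073) ≈ 1.3594.
Then ‖e_5‖ ≈ ‖e_4‖·(‖e_4‖/‖e_3‖)^p = 9.2753e-8·(0.0143204)^1.3594 = 9.2753e-8·0.00311319 ≈ 2.888e-10.

2.9e-10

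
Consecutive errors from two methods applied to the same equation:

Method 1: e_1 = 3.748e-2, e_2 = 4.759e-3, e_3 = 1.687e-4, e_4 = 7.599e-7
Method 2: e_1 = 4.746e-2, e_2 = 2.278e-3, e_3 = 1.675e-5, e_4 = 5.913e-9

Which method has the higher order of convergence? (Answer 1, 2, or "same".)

same

Method 1: p ≈ ln(7.599e-7/1.687e-4)/ln(1.687e-4/4.759e-3) ≈ 1.62.
Method 2: p ≈ ln(5.913e-9/1.675e-5)/ln(1.675e-5/2.278e-3) ≈ 1.62.
Both orders ≈ 1.6 — effectively the same.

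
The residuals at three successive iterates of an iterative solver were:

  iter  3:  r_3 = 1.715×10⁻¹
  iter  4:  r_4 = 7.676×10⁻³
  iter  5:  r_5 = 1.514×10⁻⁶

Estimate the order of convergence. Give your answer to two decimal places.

2.75

p ≈ ln(r_5/r_4) / ln(r_4/r_3)
  = ln(1.514×10⁻⁶/7.676×10⁻³) / ln(7.676×10⁻³/1.715×10⁻¹)
  = ln(0.000197238) / ln(0.044758)
  = -8.53110 / -3.10649 ≈ 2.74622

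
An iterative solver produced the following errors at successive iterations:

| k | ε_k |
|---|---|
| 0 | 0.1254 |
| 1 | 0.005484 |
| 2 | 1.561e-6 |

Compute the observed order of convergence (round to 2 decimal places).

2.61

p ≈ ln(ε_2/ε_1) / ln(ε_1/ε_0)
  = ln(1.561e-6/0.005484) / ln(0.005484/0.1254)
  = ln(0.000284646) / ln(0.0437321)
  = -8.16426 / -3.12967 ≈ 2.60866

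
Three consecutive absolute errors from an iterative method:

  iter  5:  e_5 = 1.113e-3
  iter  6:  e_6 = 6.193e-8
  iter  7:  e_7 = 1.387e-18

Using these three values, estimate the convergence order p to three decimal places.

p ≈ ln(e_7/e_6) / ln(e_6/e_5)
  = ln(1.387e-18/6.193e-8) / ln(6.193e-8/1.113e-3)
  = ln(2.23963e-11) / ln(5.56424e-05)
  = -24.522125 / -9.796565 ≈ 2.503135

2.503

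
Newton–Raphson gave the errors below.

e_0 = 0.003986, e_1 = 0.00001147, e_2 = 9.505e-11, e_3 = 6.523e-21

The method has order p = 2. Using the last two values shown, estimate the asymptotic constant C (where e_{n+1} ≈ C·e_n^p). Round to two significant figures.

C ≈ e_3 / e_2^2
  = 6.523e-21 / (9.505e-11)^2
  = 6.523e-21 / 9.0345e-21 ≈ 0.72201

0.72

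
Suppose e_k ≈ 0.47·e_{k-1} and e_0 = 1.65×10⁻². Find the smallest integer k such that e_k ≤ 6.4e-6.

After k steps, e_k ≈ 1.65×10⁻²·0.47^k.
Need 0.47^k ≤ 6.4e-6/1.65×10⁻² = 0.000387879.
k ≥ ln(0.000387879)/ln(0.47) = -7.8548/-0.75502 = 10.403.
Smallest integer k = 11.

11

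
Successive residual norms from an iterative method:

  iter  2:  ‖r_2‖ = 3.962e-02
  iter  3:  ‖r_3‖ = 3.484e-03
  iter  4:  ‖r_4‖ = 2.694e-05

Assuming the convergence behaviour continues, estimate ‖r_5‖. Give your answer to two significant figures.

First estimate the order: p ≈ ln(‖r_4‖/‖r_3‖) / ln(‖r_3‖/‖r_2‖) = ln(2.694e-05/3.484e-03)/ln(3.484e-03/3.962e-02) = ln(0.00773249)/ln(0.0879354) ≈ 2.0000.
Then ‖r_5‖ ≈ ‖r_4‖·(‖r_4‖/‖r_3‖)^p = 2.694e-05·(0.00773249)^2.0000 = 2.694e-05·5.97914e-05 ≈ 1.611e-09.

1.6e-9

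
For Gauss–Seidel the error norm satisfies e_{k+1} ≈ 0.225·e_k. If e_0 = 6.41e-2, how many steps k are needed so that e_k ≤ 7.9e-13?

After k steps, e_k ≈ 6.41e-2·0.225^k.
Need 0.225^k ≤ 7.9e-13/6.41e-2 = 1.23245e-11.
k ≥ ln(1.23245e-11)/ln(0.225) = -25.1194/-1.49165 = 16.840.
Smallest integer k = 17.

17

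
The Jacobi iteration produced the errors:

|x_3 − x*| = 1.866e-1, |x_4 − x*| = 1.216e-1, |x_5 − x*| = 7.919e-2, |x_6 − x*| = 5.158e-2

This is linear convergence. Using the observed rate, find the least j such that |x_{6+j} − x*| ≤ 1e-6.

26

Rate ρ ≈ |x_6 − x*|/|x_5 − x*| = 5.158e-2/7.919e-2 = 0.6513.
After j more steps, |x_{6+j} − x*| ≈ 5.158e-2·ρ^j; need ρ^j ≤ 1e-6/5.158e-2 = 1.93874e-05.
j ≥ ln(1.93874e-05)/ln(0.6513) = -10.8509/-0.42878 = 25.306.
So 26 more iterations are needed.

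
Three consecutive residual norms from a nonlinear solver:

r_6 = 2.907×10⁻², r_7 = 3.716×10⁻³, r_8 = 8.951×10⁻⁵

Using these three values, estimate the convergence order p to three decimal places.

p ≈ ln(r_8/r_7) / ln(r_7/r_6)
  = ln(8.951×10⁻⁵/3.716×10⁻³) / ln(3.716×10⁻³/2.907×10⁻²)
  = ln(0.0240877) / ln(0.127829)
  = -3.726054 / -2.057062 ≈ 1.811347

1.811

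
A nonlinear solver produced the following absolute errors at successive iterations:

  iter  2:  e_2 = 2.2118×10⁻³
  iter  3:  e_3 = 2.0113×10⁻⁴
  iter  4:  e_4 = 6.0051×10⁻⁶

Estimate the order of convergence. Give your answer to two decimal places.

p ≈ ln(e_4/e_3) / ln(e_3/e_2)
  = ln(6.0051×10⁻⁶/2.0113×10⁻⁴) / ln(2.0113×10⁻⁴/2.2118×10⁻³)
  = ln(0.0298568) / ln(0.090935)
  = -3.51134 / -2.39761 ≈ 1.46452

1.46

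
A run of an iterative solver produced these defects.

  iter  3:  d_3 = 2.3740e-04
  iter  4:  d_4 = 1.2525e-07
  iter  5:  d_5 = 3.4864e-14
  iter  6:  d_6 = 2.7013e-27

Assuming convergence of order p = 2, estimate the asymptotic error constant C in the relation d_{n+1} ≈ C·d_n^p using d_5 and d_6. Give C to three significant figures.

C ≈ d_6 / d_5^2
  = 2.7013e-27 / (3.4864e-14)^2
  = 2.7013e-27 / 1.2155e-27 ≈ 2.2224

2.22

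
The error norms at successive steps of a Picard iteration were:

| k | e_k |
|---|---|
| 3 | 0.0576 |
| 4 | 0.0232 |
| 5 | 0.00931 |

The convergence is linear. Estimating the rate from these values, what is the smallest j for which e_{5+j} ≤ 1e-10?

21

Rate ρ ≈ e_5/e_4 = 0.00931/0.0232 = 0.4013.
After j more steps, e_{5+j} ≈ 0.00931·ρ^j; need ρ^j ≤ 1e-10/0.00931 = 1.07411e-08.
j ≥ ln(1.07411e-08)/ln(0.4013) = -18.3492/-0.91305 = 20.097.
So 21 more iterations are needed.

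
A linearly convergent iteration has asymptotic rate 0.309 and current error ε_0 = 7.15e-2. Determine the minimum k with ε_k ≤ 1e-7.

After k steps, ε_k ≈ 7.15e-2·0.309^k.
Need 0.309^k ≤ 1e-7/7.15e-2 = 1.3986e-06.
k ≥ ln(1.3986e-06)/ln(0.309) = -13.4800/-1.17441 = 11.478.
Smallest integer k = 12.

12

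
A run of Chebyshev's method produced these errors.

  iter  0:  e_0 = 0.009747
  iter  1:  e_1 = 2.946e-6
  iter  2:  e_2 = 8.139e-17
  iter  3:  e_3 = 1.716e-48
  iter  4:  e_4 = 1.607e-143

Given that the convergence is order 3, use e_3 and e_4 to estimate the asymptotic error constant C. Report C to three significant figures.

C ≈ e_4 / e_3^3
  = 1.607e-143 / (1.716e-48)^3
  = 1.607e-143 / 5.05303e-144 ≈ 3.1803

3.18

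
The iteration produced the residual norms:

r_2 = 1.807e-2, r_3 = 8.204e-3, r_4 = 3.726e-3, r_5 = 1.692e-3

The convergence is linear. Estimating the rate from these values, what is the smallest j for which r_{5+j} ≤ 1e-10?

22

Rate ρ ≈ r_5/r_4 = 1.692e-3/3.726e-3 = 0.4541.
After j more steps, r_{5+j} ≈ 1.692e-3·ρ^j; need ρ^j ≤ 1e-10/1.692e-3 = 5.91017e-08.
j ≥ ln(5.91017e-08)/ln(0.4541) = -16.6440/-0.78944 = 21.083.
So 22 more iterations are needed.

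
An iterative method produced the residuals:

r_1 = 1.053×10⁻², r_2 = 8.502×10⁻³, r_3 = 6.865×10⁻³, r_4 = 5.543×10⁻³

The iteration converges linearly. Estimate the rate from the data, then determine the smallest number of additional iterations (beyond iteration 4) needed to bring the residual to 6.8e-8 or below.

53

Rate ρ ≈ r_4/r_3 = 5.543×10⁻³/6.865×10⁻³ = 0.8074.
After j more steps, r_{4+j} ≈ 5.543×10⁻³·ρ^j; need ρ^j ≤ 6.8e-8/5.543×10⁻³ = 1.22677e-05.
j ≥ ln(1.22677e-05)/ln(0.8074) = -11.3085/-0.21394 = 52.858.
So 53 more iterations are needed.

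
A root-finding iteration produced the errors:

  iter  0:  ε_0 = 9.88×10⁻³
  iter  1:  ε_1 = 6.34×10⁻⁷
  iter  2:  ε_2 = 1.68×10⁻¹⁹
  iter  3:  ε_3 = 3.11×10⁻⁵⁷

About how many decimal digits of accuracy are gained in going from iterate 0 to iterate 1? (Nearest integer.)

Digits gained ≈ log₁₀(ε_0/ε_1) = log₁₀(9.88×10⁻³/6.34×10⁻⁷) = log₁₀(15583.6) ≈ 4.193.

4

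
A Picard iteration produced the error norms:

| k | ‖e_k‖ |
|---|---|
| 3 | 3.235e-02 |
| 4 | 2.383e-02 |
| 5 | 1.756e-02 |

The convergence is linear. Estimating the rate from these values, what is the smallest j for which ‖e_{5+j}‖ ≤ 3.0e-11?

Rate ρ ≈ ‖e_5‖/‖e_4‖ = 1.756e-02/2.383e-02 = 0.7369.
After j more steps, ‖e_{5+j}‖ ≈ 1.756e-02·ρ^j; need ρ^j ≤ 3.0e-11/1.756e-02 = 1.70843e-09.
j ≥ ln(1.70843e-09)/ln(0.7369) = -20.1877/-0.30530 = 66.124.
So 67 more iterations are needed.

67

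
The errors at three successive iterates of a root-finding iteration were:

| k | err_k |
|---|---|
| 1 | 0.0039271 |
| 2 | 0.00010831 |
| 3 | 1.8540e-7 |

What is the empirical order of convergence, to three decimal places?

1.774

p ≈ ln(err_3/err_2) / ln(err_2/err_1)
  = ln(1.8540e-7/0.00010831) / ln(0.00010831/0.0039271)
  = ln(0.00171175) / ln(0.0275801)
  = -6.370239 / -3.590661 ≈ 1.774113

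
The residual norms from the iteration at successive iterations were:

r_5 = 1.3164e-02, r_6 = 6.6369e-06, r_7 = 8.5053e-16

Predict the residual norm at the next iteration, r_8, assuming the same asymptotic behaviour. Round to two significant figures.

1.8e-45

First estimate the order: p ≈ ln(r_7/r_6) / ln(r_6/r_5) = ln(8.5053e-16/6.6369e-06)/ln(6.6369e-06/1.3164e-02) = ln(1.28152e-10)/ln(0.00050417) ≈ 3.0000.
Then r_8 ≈ r_7·(r_7/r_6)^p = 8.5053e-16·(1.28152e-10)^3.0000 = 8.5053e-16·2.10463e-30 ≈ 1.79e-45.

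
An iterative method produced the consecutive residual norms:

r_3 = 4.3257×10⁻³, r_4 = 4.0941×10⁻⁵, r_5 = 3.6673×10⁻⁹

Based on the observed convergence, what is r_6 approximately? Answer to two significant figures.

2.9e-17

First estimate the order: p ≈ ln(r_5/r_4) / ln(r_4/r_3) = ln(3.6673×10⁻⁹/4.0941×10⁻⁵)/ln(4.0941×10⁻⁵/4.3257×10⁻³) = ln(8.95752e-05)/ln(0.0094646) ≈ 2.0000.
Then r_6 ≈ r_5·(r_5/r_4)^p = 3.6673×10⁻⁹·(8.95752e-05)^2.0000 = 3.6673×10⁻⁹·8.02372e-09 ≈ 2.943e-17.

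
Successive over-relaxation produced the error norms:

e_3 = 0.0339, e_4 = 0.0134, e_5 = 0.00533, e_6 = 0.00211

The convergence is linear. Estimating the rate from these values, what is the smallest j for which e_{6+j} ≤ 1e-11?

21

Rate ρ ≈ e_6/e_5 = 0.00211/0.00533 = 0.3959.
After j more steps, e_{6+j} ≈ 0.00211·ρ^j; need ρ^j ≤ 1e-11/0.00211 = 4.73934e-09.
j ≥ ln(4.73934e-09)/ln(0.3959) = -19.1674/-0.92659 = 20.686.
So 21 more iterations are needed.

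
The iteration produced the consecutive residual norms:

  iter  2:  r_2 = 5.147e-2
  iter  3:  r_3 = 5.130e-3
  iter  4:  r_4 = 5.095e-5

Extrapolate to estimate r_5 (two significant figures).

First estimate the order: p ≈ ln(r_4/r_3) / ln(r_3/r_2) = ln(5.095e-5/5.130e-3)/ln(5.130e-3/5.147e-2) = ln(0.00993177)/ln(0.0996697) ≈ 2.0001.
Then r_5 ≈ r_4·(r_4/r_3)^p = 5.095e-5·(0.00993177)^2.0001 = 5.095e-5·9.85946e-05 ≈ 5.023e-09.

5.0e-9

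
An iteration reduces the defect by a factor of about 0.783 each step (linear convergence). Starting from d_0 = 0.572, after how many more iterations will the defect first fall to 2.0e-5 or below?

42

After k steps, d_k ≈ 0.572·0.783^k.
Need 0.783^k ≤ 2.0e-5/0.572 = 3.4965e-05.
k ≥ ln(3.4965e-05)/ln(0.783) = -10.2612/-0.24462 = 41.948.
Smallest integer k = 42.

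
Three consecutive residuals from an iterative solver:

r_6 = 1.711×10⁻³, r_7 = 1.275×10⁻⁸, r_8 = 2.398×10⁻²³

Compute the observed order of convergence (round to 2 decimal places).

2.87

p ≈ ln(r_8/r_7) / ln(r_7/r_6)
  = ln(2.398×10⁻²³/1.275×10⁻⁸) / ln(1.275×10⁻⁸/1.711×10⁻³)
  = ln(1.88078e-15) / ln(7.45178e-06)
  = -33.90709 / -11.80706 ≈ 2.87176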